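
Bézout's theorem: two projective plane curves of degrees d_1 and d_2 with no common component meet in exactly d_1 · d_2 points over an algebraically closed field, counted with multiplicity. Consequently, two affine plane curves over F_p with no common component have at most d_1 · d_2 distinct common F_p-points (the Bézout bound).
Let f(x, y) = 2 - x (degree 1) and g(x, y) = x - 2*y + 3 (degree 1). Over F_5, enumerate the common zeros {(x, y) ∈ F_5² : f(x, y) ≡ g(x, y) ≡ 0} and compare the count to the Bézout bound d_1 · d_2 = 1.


Common zeros: {(2, 0)}; count = 1; Bézout bound = 1.

deg(f) = 1, deg(g) = 1, so Bézout bound = 1.
Scan x ∈ F_5. For each x, list the y ∈ F_5 with f(x, y) ≡ 0 and those with g(x, y) ≡ 0 (mod 5); the common zeros in that column are the intersection.
  x = 0: f ≡ 0 at y ∈ ∅; g ≡ 0 at y ∈ {4}; common: ∅.
  x = 1: f ≡ 0 at y ∈ ∅; g ≡ 0 at y ∈ {2}; common: ∅.
  x = 2: f ≡ 0 at y ∈ {0, 1, 2, 3, 4}; g ≡ 0 at y ∈ {0}; common: {0}.
  x = 3: f ≡ 0 at y ∈ ∅; g ≡ 0 at y ∈ {3}; common: ∅.
  x = 4: f ≡ 0 at y ∈ ∅; g ≡ 0 at y ∈ {1}; common: ∅.
Collecting: common zeros = {(2, 0)}, so the count is 1.
Comparison with the Bézout bound: 1 ≤ 1 = deg(f)·deg(g), as expected for curves with no common component (the bound is attained).


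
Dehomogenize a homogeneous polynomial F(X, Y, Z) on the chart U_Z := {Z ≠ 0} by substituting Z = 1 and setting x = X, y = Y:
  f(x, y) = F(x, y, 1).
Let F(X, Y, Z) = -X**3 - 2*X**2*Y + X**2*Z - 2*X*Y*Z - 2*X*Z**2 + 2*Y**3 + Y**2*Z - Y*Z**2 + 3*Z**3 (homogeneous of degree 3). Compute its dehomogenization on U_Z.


f(x, y) = -x**3 - 2*x**2*y + x**2 - 2*x*y - 2*x + 2*y**3 + y**2 - y + 3

On U_Z we set Z = 1. Each monomial c·X^i·Y^j·Z^k in F becomes c·x^i·y^j·1^k = c·x^i·y^j.
Substituting Z = 1: F(X, Y, 1) = -x**3 - 2*x**2*y + x**2 - 2*x*y - 2*x + 2*y**3 + y**2 - y + 3.
Note: deg(f) ≤ deg(F) = 3; strict inequality happens when F is divisible by Z (lost terms).


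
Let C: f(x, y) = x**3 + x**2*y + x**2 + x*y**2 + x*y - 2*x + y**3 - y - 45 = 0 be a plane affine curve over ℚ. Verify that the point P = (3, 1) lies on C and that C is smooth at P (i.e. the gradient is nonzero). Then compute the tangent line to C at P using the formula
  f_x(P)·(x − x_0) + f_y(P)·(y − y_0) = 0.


Tangent line at P: 39*x + 20*y - 137 = 0.

Step 1: f(3, 1) = 0, so P lies on C.
Step 2: partial derivatives
  f_x(x, y) = 3*x**2 + 2*x*y + 2*x + y**2 + y - 2, f_y(x, y) = x**2 + 2*x*y + x + 3*y**2 - 1.
  f_x(P) = 39, f_y(P) = 20 (gradient nonzero, so P is smooth).
Step 3: tangent line at P: 39·(x − 3) + 20·(y − 1) = 0.
Expanding: 39*x + 20*y - 137 = 0.


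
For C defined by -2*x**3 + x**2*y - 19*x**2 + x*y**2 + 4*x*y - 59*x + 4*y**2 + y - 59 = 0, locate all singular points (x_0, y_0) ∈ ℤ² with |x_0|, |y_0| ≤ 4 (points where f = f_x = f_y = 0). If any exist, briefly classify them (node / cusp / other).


Singular points: {(-3, 1)}; classification: cusp.

Compute partial derivatives:
  f_x = -6*x**2 + 2*x*y - 38*x + y**2 + 4*y - 59.
  f_y = x**2 + 2*x*y + 4*x + 8*y + 1.
Scan x_0 ∈ {−4, ..., 4}. For each x_0, f_y(x_0, y) is a polynomial in y; find its integer roots y ∈ {−4, ..., 4}, then test f_x and f at those candidates.
  x = -4: f_y(-4, y) = 1; no integer root y with |y| ≤ 4.
  x = -3: f_y(-3, y) = 2*y - 2; vanishes at y ∈ {1}. (-3, 1): f_x = 0, f = 0 — SINGULAR.
  x = -2: f_y(-2, y) = 4*y - 3; no integer root y with |y| ≤ 4.
  x = -1: f_y(-1, y) = 6*y - 2; no integer root y with |y| ≤ 4.
  x = 0: f_y(0, y) = 8*y + 1; no integer root y with |y| ≤ 4.
  x = 1: f_y(1, y) = 10*y + 6; no integer root y with |y| ≤ 4.
  x = 2: f_y(2, y) = 12*y + 13; no integer root y with |y| ≤ 4.
  x = 3: f_y(3, y) = 14*y + 22; no integer root y with |y| ≤ 4.
  x = 4: f_y(4, y) = 16*y + 33; no integer root y with |y| ≤ 4.
Only singular point on the grid: (-3, 1).
Classify: substitute x = -3 + u, y = 1 + v and expand: f = -2*u**3 + u**2*v + u*v**2 + v**2.
No constant or linear terms (consistent with a singular point). Quadratic part: v**2. Cubic part: -2*u**3 + u**2*v + u*v**2.
The quadratic part v**2 is a perfect square, so there is a single (double) tangent line v = 0, i.e. y = 1. Restricting the cubic part to that line (v = 0) leaves -2*u**3 ≠ 0, so f is not divisible by v and the branch is v² ≈ 2*u**3 to lowest order — this is a cusp.
Classification: cusp.


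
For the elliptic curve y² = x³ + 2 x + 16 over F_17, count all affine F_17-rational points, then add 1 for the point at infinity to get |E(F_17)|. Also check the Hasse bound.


Affine points = {(0, 4), (0, 13), (1, 6), (1, 11), (3, 7), (3, 10), (5, 7), (5, 10), (7, 4), (7, 13), (8, 0), (9, 7), (9, 10), (10, 4), (10, 13), (11, 3), (11, 14), (12, 0), (14, 0), (15, 2), (15, 15), (16, 8), (16, 9)}; affine count = 23; |E(F_17)| = 24.

Discriminant check: Δ ∝ 4a³ + 27b² = 4·2³ + 27·16² = 4·8 + 27·256 ≡ 8 (mod 17). Nonzero ⇒ E is nonsingular.
For each x ∈ F_17, compute rhs = x³ + 2·x + 16 mod 17, then count y ∈ F_17 with y² ≡ rhs.
  x = 0: rhs = 16, matching y values: 4, 13 (2 points).
  x = 1: rhs = 2, matching y values: 6, 11 (2 points).
  x = 2: rhs = 11, matching y values: none (0 points).
  x = 3: rhs = 15, matching y values: 7, 10 (2 points).
  x = 4: rhs = 3, matching y values: none (0 points).
  x = 5: rhs = 15, matching y values: 7, 10 (2 points).
  x = 6: rhs = 6, matching y values: none (0 points).
  x = 7: rhs = 16, matching y values: 4, 13 (2 points).
  x = 8: rhs = 0, matching y values: 0 (1 points).
  x = 9: rhs = 15, matching y values: 7, 10 (2 points).
  x = 10: rhs = 16, matching y values: 4, 13 (2 points).
  x = 11: rhs = 9, matching y values: 3, 14 (2 points).
  x = 12: rhs = 0, matching y values: 0 (1 points).
  x = 13: rhs = 12, matching y values: none (0 points).
  x = 14: rhs = 0, matching y values: 0 (1 points).
  x = 15: rhs = 4, matching y values: 2, 15 (2 points).
  x = 16: rhs = 13, matching y values: 8, 9 (2 points).
Total affine count: 23.
Full point count |E(F_17)| = 23 + 1 = 24.
Hasse bound: |24 − (17+1)| = |6| = 6 ≤ 2√17 ≈ 8.2462 ✓.


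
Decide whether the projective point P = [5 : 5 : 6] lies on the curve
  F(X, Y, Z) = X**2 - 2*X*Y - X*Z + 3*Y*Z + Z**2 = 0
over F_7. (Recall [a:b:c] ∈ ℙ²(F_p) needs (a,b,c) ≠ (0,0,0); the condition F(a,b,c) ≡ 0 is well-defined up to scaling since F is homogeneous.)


F(5,5,6) ≡ 1 (mod 7); P is NOT on the curve.

Evaluate F(5, 5, 6) term-by-term (mod 7).
  X**2 ↦ 1·25·1·1 = 25
  -2*X*Y ↦ -2·5·5·1 = -50
  -X*Z ↦ -1·5·1·6 = -30
  3*Y*Z ↦ 3·1·5·6 = 90
  Z**2 ↦ 1·1·1·36 = 36
Sum: F(5, 5, 6) = (25) + (-50) + (-30) + (90) + (36) = 71.
Reducing mod 7: 71 ≡ 1 (mod 7).
Since F(a, b, c) ≡ 1 ≠ 0 (mod 7), P does NOT lie on the curve.


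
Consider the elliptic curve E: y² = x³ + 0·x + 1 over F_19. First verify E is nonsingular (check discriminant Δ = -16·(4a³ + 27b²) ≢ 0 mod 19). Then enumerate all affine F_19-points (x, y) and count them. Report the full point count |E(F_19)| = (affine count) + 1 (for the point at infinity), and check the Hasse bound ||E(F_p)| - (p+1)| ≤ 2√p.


Affine points = {(0, 1), (0, 18), (2, 3), (2, 16), (3, 3), (3, 16), (8, 0), (12, 0), (14, 3), (14, 16), (18, 0)}; affine count = 11; |E(F_19)| = 12.

Discriminant check: Δ ∝ 4a³ + 27b² = 4·0³ + 27·1² = 4·0 + 27·1 ≡ 8 (mod 19). Nonzero ⇒ E is nonsingular.
For each x ∈ F_19, compute rhs = x³ + 0·x + 1 mod 19, then count y ∈ F_19 with y² ≡ rhs.
  x = 0: rhs = 1, matching y values: 1, 18 (2 points).
  x = 1: rhs = 2, matching y values: none (0 points).
  x = 2: rhs = 9, matching y values: 3, 16 (2 points).
  x = 3: rhs = 9, matching y values: 3, 16 (2 points).
  x = 4: rhs = 8, matching y values: none (0 points).
  x = 5: rhs = 12, matching y values: none (0 points).
  x = 6: rhs = 8, matching y values: none (0 points).
  x = 7: rhs = 2, matching y values: none (0 points).
  x = 8: rhs = 0, matching y values: 0 (1 points).
  x = 9: rhs = 8, matching y values: none (0 points).
  x = 10: rhs = 13, matching y values: none (0 points).
  x = 11: rhs = 2, matching y values: none (0 points).
  x = 12: rhs = 0, matching y values: 0 (1 points).
  x = 13: rhs = 13, matching y values: none (0 points).
  x = 14: rhs = 9, matching y values: 3, 16 (2 points).
  x = 15: rhs = 13, matching y values: none (0 points).
  x = 16: rhs = 12, matching y values: none (0 points).
  x = 17: rhs = 12, matching y values: none (0 points).
  x = 18: rhs = 0, matching y values: 0 (1 points).
Total affine count: 11.
Full point count |E(F_19)| = 11 + 1 = 12.
Hasse bound: |12 − (19+1)| = |-8| = 8 ≤ 2√19 ≈ 8.7178 ✓.


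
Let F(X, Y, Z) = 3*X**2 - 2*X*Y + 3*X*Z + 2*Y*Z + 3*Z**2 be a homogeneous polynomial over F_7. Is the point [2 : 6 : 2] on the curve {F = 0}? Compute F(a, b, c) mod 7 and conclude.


F(2,6,2) ≡ 1 (mod 7); P is NOT on the curve.

Evaluate F(2, 6, 2) term-by-term (mod 7).
  3*X**2 ↦ 3·4·1·1 = 12
  -2*X*Y ↦ -2·2·6·1 = -24
  3*X*Z ↦ 3·2·1·2 = 12
  2*Y*Z ↦ 2·1·6·2 = 24
  3*Z**2 ↦ 3·1·1·4 = 12
Sum: F(2, 6, 2) = (12) + (-24) + (12) + (24) + (12) = 36.
Reducing mod 7: 36 ≡ 1 (mod 7).
Since F(a, b, c) ≡ 1 ≠ 0 (mod 7), P does NOT lie on the curve.


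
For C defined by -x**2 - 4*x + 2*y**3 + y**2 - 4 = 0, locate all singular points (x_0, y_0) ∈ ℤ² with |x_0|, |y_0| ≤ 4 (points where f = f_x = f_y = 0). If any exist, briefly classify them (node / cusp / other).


Singular points: {(-2, 0)}; classification: node.

Compute partial derivatives:
  f_x = -2*x - 4.
  f_y = 6*y**2 + 2*y.
Scan x_0 ∈ {−4, ..., 4}. For each x_0, f_y(x_0, y) is a polynomial in y; find its integer roots y ∈ {−4, ..., 4}, then test f_x and f at those candidates.
  x = -4: f_y(-4, y) = 6*y**2 + 2*y; vanishes at y ∈ {0}. (-4, 0): f_x = 4 ≠ 0.
  x = -3: f_y(-3, y) = 6*y**2 + 2*y; vanishes at y ∈ {0}. (-3, 0): f_x = 2 ≠ 0.
  x = -2: f_y(-2, y) = 6*y**2 + 2*y; vanishes at y ∈ {0}. (-2, 0): f_x = 0, f = 0 — SINGULAR.
  x = -1: f_y(-1, y) = 6*y**2 + 2*y; vanishes at y ∈ {0}. (-1, 0): f_x = -2 ≠ 0.
  x = 0: f_y(0, y) = 6*y**2 + 2*y; vanishes at y ∈ {0}. (0, 0): f_x = -4 ≠ 0.
  x = 1: f_y(1, y) = 6*y**2 + 2*y; vanishes at y ∈ {0}. (1, 0): f_x = -6 ≠ 0.
  x = 2: f_y(2, y) = 6*y**2 + 2*y; vanishes at y ∈ {0}. (2, 0): f_x = -8 ≠ 0.
  x = 3: f_y(3, y) = 6*y**2 + 2*y; vanishes at y ∈ {0}. (3, 0): f_x = -10 ≠ 0.
  x = 4: f_y(4, y) = 6*y**2 + 2*y; vanishes at y ∈ {0}. (4, 0): f_x = -12 ≠ 0.
Only singular point on the grid: (-2, 0).
Classify: substitute x = -2 + u, y = 0 + v and expand: f = -u**2 + 2*v**3 + v**2.
No constant or linear terms (consistent with a singular point). Quadratic part: -u**2 + v**2. Cubic part: 2*v**3.
The quadratic part v**2 - u**2 = (v − u)(v + u) splits into two distinct linear factors, so there are two distinct tangent lines y − 0 = ±(x − -2) — this is a node (ordinary double point).
Classification: node.


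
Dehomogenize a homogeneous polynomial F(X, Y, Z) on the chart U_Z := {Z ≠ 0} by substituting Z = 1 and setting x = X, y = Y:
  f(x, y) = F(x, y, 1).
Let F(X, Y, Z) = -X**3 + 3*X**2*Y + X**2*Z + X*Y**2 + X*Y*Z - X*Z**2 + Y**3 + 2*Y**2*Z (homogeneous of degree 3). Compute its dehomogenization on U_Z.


f(x, y) = -x**3 + 3*x**2*y + x**2 + x*y**2 + x*y - x + y**3 + 2*y**2

On U_Z we set Z = 1. Each monomial c·X^i·Y^j·Z^k in F becomes c·x^i·y^j·1^k = c·x^i·y^j.
Substituting Z = 1: F(X, Y, 1) = -x**3 + 3*x**2*y + x**2 + x*y**2 + x*y - x + y**3 + 2*y**2.
Note: deg(f) ≤ deg(F) = 3; strict inequality happens when F is divisible by Z (lost terms).


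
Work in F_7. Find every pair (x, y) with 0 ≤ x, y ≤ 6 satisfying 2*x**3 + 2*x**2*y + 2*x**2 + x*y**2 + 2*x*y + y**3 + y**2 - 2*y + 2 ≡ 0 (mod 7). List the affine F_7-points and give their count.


Affine F_7-points: {(3, 3), (4, 2), (4, 5)}; count = 3.

For each of the 49 pairs (x, y) ∈ F_7², evaluate f(x, y) mod 7. Record the zeros.
  x = 0: [0↦2, 1↦2, 2↦3, 3↦4, 4↦4, 5↦2, 6↦4]  zeros at y ∈ ∅
  x = 1: [0↦6, 1↦4, 2↦5, 3↦1, 4↦5, 5↦2, 6↦5]  zeros at y ∈ ∅
  x = 2: [0↦5, 1↦5, 2↦3, 3↦5, 4↦3, 5↦3, 6↦4]  zeros at y ∈ ∅
  x = 3: [0↦4, 1↦3, 2↦2, 3↦0, 4↦3, 5↦3, 6↦6]  zeros at y ∈ {3}
  x = 4: [0↦1, 1↦3, 2↦0, 3↦5, 4↦3, 5↦0, 6↦2]  zeros at y ∈ {2, 5}
  x = 5: [0↦1, 1↦3, 2↦2, 3↦4, 4↦1, 5↦6, 6↦4]  zeros at y ∈ ∅
  x = 6: [0↦2, 1↦1, 2↦6, 3↦2, 4↦2, 5↦5, 6↦3]  zeros at y ∈ ∅
Collecting zeros: affine points = {(3, 3), (4, 2), (4, 5)}.
Total count |C(F_7)_aff| = 3.


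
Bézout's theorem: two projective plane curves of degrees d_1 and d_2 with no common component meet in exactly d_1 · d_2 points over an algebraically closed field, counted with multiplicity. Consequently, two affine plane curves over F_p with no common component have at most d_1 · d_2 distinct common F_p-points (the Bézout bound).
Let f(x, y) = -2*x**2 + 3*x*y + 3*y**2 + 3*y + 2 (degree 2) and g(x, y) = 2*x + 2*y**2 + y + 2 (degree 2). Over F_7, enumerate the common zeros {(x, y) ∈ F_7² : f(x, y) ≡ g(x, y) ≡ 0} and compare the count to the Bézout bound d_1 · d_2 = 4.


Common zeros: {(3, 5), (6, 0)}; count = 2; Bézout bound = 4.

deg(f) = 2, deg(g) = 2, so Bézout bound = 4.
Scan x ∈ F_7. For each x, list the y ∈ F_7 with f(x, y) ≡ 0 and those with g(x, y) ≡ 0 (mod 7); the common zeros in that column are the intersection.
  x = 0: f ≡ 0 at y ∈ ∅; g ≡ 0 at y ∈ ∅; common: ∅.
  x = 1: f ≡ 0 at y ∈ {0, 5}; g ≡ 0 at y ∈ {1, 2}; common: ∅.
  x = 2: f ≡ 0 at y ∈ ∅; g ≡ 0 at y ∈ {4, 6}; common: ∅.
  x = 3: f ≡ 0 at y ∈ {5}; g ≡ 0 at y ∈ {5}; common: {5}.
  x = 4: f ≡ 0 at y ∈ {3, 6}; g ≡ 0 at y ∈ ∅; common: ∅.
  x = 5: f ≡ 0 at y ∈ {2, 6}; g ≡ 0 at y ∈ ∅; common: ∅.
  x = 6: f ≡ 0 at y ∈ {0}; g ≡ 0 at y ∈ {0, 3}; common: {0}.
Collecting: common zeros = {(3, 5), (6, 0)}, so the count is 2.
Comparison with the Bézout bound: 2 ≤ 4 = deg(f)·deg(g), as expected for curves with no common component (the affine F_7-count falls short of the bound because intersections may lie at infinity, over extension fields, or carry multiplicity).


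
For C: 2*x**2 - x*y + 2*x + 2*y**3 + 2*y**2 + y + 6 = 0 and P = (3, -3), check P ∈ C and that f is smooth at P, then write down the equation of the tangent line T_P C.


Tangent line at P: 17*x + 40*y + 69 = 0.

Step 1: f(3, -3) = 0, so P lies on C.
Step 2: partial derivatives
  f_x(x, y) = 4*x - y + 2, f_y(x, y) = -x + 6*y**2 + 4*y + 1.
  f_x(P) = 17, f_y(P) = 40 (gradient nonzero, so P is smooth).
Step 3: tangent line at P: 17·(x − 3) + 40·(y − -3) = 0.
Expanding: 17*x + 40*y + 69 = 0.


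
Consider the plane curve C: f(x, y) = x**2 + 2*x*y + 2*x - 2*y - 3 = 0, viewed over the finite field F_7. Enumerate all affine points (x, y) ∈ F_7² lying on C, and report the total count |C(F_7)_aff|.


Affine F_7-points: {(0, 2), (1, 0), (1, 1), (1, 2), (1, 3), (1, 4), (1, 5), (1, 6), (2, 1), (3, 4), (4, 0), (5, 3), (6, 6)}; count = 13.

For each of the 49 pairs (x, y) ∈ F_7², evaluate f(x, y) mod 7. Record the zeros.
  x = 0: [0↦4, 1↦2, 2↦0, 3↦5, 4↦3, 5↦1, 6↦6]  zeros at y ∈ {2}
  x = 1: [0↦0, 1↦0, 2↦0, 3↦0, 4↦0, 5↦0, 6↦0]  zeros at y ∈ {0, 1, 2, 3, 4, 5, 6}
  x = 2: [0↦5, 1↦0, 2↦2, 3↦4, 4↦6, 5↦1, 6↦3]  zeros at y ∈ {1}
  x = 3: [0↦5, 1↦2, 2↦6, 3↦3, 4↦0, 5↦4, 6↦1]  zeros at y ∈ {4}
  x = 4: [0↦0, 1↦6, 2↦5, 3↦4, 4↦3, 5↦2, 6↦1]  zeros at y ∈ {0}
  x = 5: [0↦4, 1↦5, 2↦6, 3↦0, 4↦1, 5↦2, 6↦3]  zeros at y ∈ {3}
  x = 6: [0↦3, 1↦6, 2↦2, 3↦5, 4↦1, 5↦4, 6↦0]  zeros at y ∈ {6}
Collecting zeros: affine points = {(0, 2), (1, 0), (1, 1), (1, 2), (1, 3), (1, 4), (1, 5), (1, 6), (2, 1), (3, 4), (4, 0), (5, 3), (6, 6)}.
Total count |C(F_7)_aff| = 13.


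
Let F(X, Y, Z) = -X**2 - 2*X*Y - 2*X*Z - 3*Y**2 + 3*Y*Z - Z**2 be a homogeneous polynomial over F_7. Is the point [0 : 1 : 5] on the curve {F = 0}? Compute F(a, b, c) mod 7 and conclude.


F(0,1,5) ≡ 1 (mod 7); P is NOT on the curve.

Evaluate F(0, 1, 5) term-by-term (mod 7).
  -X**2 ↦ -1·0·1·1 = 0
  -2*X*Y ↦ -2·0·1·1 = 0
  -2*X*Z ↦ -2·0·1·5 = 0
  -3*Y**2 ↦ -3·1·1·1 = -3
  3*Y*Z ↦ 3·1·1·5 = 15
  -Z**2 ↦ -1·1·1·25 = -25
Sum: F(0, 1, 5) = (0) + (0) + (0) + (-3) + (15) + (-25) = -13.
Reducing mod 7: -13 ≡ 1 (mod 7).
Since F(a, b, c) ≡ 1 ≠ 0 (mod 7), P does NOT lie on the curve.


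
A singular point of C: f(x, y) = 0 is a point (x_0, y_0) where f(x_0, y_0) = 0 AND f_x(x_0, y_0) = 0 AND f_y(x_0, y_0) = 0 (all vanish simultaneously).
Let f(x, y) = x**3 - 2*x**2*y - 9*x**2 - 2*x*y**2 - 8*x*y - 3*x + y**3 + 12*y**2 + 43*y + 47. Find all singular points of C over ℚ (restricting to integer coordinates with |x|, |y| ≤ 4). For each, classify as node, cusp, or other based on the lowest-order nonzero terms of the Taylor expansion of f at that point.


Singular points: {(1, -3)}; classification: cusp.

Compute partial derivatives:
  f_x = 3*x**2 - 4*x*y - 18*x - 2*y**2 - 8*y - 3.
  f_y = -2*x**2 - 4*x*y - 8*x + 3*y**2 + 24*y + 43.
Scan x_0 ∈ {−4, ..., 4}. For each x_0, f_y(x_0, y) is a polynomial in y; find its integer roots y ∈ {−4, ..., 4}, then test f_x and f at those candidates.
  x = -4: f_y(-4, y) = 3*y**2 + 40*y + 43; no integer root y with |y| ≤ 4.
  x = -3: f_y(-3, y) = 3*y**2 + 36*y + 49; no integer root y with |y| ≤ 4.
  x = -2: f_y(-2, y) = 3*y**2 + 32*y + 51; no integer root y with |y| ≤ 4.
  x = -1: f_y(-1, y) = 3*y**2 + 28*y + 49; no integer root y with |y| ≤ 4.
  x = 0: f_y(0, y) = 3*y**2 + 24*y + 43; no integer root y with |y| ≤ 4.
  x = 1: f_y(1, y) = 3*y**2 + 20*y + 33; vanishes at y ∈ {-3}. (1, -3): f_x = 0, f = 0 — SINGULAR.
  x = 2: f_y(2, y) = 3*y**2 + 16*y + 19; no integer root y with |y| ≤ 4.
  x = 3: f_y(3, y) = 3*y**2 + 12*y + 1; no integer root y with |y| ≤ 4.
  x = 4: f_y(4, y) = 3*y**2 + 8*y - 21; no integer root y with |y| ≤ 4.
Only singular point on the grid: (1, -3).
Classify: substitute x = 1 + u, y = -3 + v and expand: f = u**3 - 2*u**2*v - 2*u*v**2 + v**3 + v**2.
No constant or linear terms (consistent with a singular point). Quadratic part: v**2. Cubic part: u**3 - 2*u**2*v - 2*u*v**2 + v**3.
The quadratic part v**2 is a perfect square, so there is a single (double) tangent line v = 0, i.e. y = -3. Restricting the cubic part to that line (v = 0) leaves u**3 ≠ 0, so f is not divisible by v and the branch is v² ≈ -u**3 to lowest order — this is a cusp.
Classification: cusp.


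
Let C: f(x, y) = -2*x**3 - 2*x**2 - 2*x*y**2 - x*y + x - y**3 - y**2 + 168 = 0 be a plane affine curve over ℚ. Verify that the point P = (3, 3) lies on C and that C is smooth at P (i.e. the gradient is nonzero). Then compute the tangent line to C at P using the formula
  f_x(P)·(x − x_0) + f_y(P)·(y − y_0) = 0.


Tangent line at P: -86*x - 72*y + 474 = 0.

Step 1: f(3, 3) = 0, so P lies on C.
Step 2: partial derivatives
  f_x(x, y) = -6*x**2 - 4*x - 2*y**2 - y + 1, f_y(x, y) = -4*x*y - x - 3*y**2 - 2*y.
  f_x(P) = -86, f_y(P) = -72 (gradient nonzero, so P is smooth).
Step 3: tangent line at P: -86·(x − 3) + -72·(y − 3) = 0.
Expanding: -86*x - 72*y + 474 = 0.


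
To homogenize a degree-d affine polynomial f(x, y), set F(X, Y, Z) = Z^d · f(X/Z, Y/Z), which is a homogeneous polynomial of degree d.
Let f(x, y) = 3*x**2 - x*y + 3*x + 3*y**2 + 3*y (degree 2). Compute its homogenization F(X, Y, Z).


F(X, Y, Z) = 3*X**2 - X*Y + 3*X*Z + 3*Y**2 + 3*Y*Z

deg(f) = 2.
Substitute x = X/Z, y = Y/Z into f, then multiply by Z^2.
  monomial 3·x^2·y^0 ↦ 3·X^2·Y^0·Z^0.
  monomial -1·x^1·y^1 ↦ -1·X^1·Y^1·Z^0.
  monomial 3·x^1·y^0 ↦ 3·X^1·Y^0·Z^1.
  monomial 3·x^0·y^2 ↦ 3·X^0·Y^2·Z^0.
  monomial 3·x^0·y^1 ↦ 3·X^0·Y^1·Z^1.
Collecting: F(X, Y, Z) = 3*X**2 - X*Y + 3*X*Z + 3*Y**2 + 3*Y*Z.


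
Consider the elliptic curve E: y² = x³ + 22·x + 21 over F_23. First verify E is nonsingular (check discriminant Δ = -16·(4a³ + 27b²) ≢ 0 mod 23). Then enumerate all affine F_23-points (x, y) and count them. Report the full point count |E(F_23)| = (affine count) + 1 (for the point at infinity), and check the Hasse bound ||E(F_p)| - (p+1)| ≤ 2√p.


Affine points = {(2, 2), (2, 21), (4, 9), (4, 14), (5, 7), (5, 16), (6, 1), (6, 22), (7, 9), (7, 14), (12, 9), (12, 14), (15, 0), (17, 8), (17, 15), (18, 4), (18, 19)}; affine count = 17; |E(F_23)| = 18.

Discriminant check: Δ ∝ 4a³ + 27b² = 4·22³ + 27·21² = 4·10648 + 27·441 ≡ 12 (mod 23). Nonzero ⇒ E is nonsingular.
For each x ∈ F_23, compute rhs = x³ + 22·x + 21 mod 23, then count y ∈ F_23 with y² ≡ rhs.
  x = 0: rhs = 21, matching y values: none (0 points).
  x = 1: rhs = 21, matching y values: none (0 points).
  x = 2: rhs = 4, matching y values: 2, 21 (2 points).
  x = 3: rhs = 22, matching y values: none (0 points).
  x = 4: rhs = 12, matching y values: 9, 14 (2 points).
  x = 5: rhs = 3, matching y values: 7, 16 (2 points).
  x = 6: rhs = 1, matching y values: 1, 22 (2 points).
  x = 7: rhs = 12, matching y values: 9, 14 (2 points).
  x = 8: rhs = 19, matching y values: none (0 points).
  x = 9: rhs = 5, matching y values: none (0 points).
  x = 10: rhs = 22, matching y values: none (0 points).
  x = 11: rhs = 7, matching y values: none (0 points).
  x = 12: rhs = 12, matching y values: 9, 14 (2 points).
  x = 13: rhs = 20, matching y values: none (0 points).
  x = 14: rhs = 14, matching y values: none (0 points).
  x = 15: rhs = 0, matching y values: 0 (1 points).
  x = 16: rhs = 7, matching y values: none (0 points).
  x = 17: rhs = 18, matching y values: 8, 15 (2 points).
  x = 18: rhs = 16, matching y values: 4, 19 (2 points).
  x = 19: rhs = 7, matching y values: none (0 points).
  x = 20: rhs = 20, matching y values: none (0 points).
  x = 21: rhs = 15, matching y values: none (0 points).
  x = 22: rhs = 21, matching y values: none (0 points).
Total affine count: 17.
Full point count |E(F_23)| = 17 + 1 = 18.
Hasse bound: |18 − (23+1)| = |-6| = 6 ≤ 2√23 ≈ 9.5917 ✓.


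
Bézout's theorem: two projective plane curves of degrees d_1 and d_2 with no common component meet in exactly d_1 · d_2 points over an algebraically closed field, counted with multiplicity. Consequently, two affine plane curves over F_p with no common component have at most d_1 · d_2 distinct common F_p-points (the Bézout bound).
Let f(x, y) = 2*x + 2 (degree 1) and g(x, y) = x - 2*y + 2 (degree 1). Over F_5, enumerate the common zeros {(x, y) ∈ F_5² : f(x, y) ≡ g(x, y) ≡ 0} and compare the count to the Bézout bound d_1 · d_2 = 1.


Common zeros: {(4, 3)}; count = 1; Bézout bound = 1.

deg(f) = 1, deg(g) = 1, so Bézout bound = 1.
Scan x ∈ F_5. For each x, list the y ∈ F_5 with f(x, y) ≡ 0 and those with g(x, y) ≡ 0 (mod 5); the common zeros in that column are the intersection.
  x = 0: f ≡ 0 at y ∈ ∅; g ≡ 0 at y ∈ {1}; common: ∅.
  x = 1: f ≡ 0 at y ∈ ∅; g ≡ 0 at y ∈ {4}; common: ∅.
  x = 2: f ≡ 0 at y ∈ ∅; g ≡ 0 at y ∈ {2}; common: ∅.
  x = 3: f ≡ 0 at y ∈ ∅; g ≡ 0 at y ∈ {0}; common: ∅.
  x = 4: f ≡ 0 at y ∈ {0, 1, 2, 3, 4}; g ≡ 0 at y ∈ {3}; common: {3}.
Collecting: common zeros = {(4, 3)}, so the count is 1.
Comparison with the Bézout bound: 1 ≤ 1 = deg(f)·deg(g), as expected for curves with no common component (the bound is attained).


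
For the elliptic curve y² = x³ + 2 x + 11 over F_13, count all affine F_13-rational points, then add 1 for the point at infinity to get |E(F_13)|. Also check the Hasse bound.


Affine points = {(1, 1), (1, 12), (2, 6), (2, 7), (5, 4), (5, 9), (7, 2), (7, 11), (9, 2), (9, 11), (10, 2), (10, 11), (11, 5), (11, 8)}; affine count = 14; |E(F_13)| = 15.

Discriminant check: Δ ∝ 4a³ + 27b² = 4·2³ + 27·11² = 4·8 + 27·121 ≡ 10 (mod 13). Nonzero ⇒ E is nonsingular.
For each x ∈ F_13, compute rhs = x³ + 2·x + 11 mod 13, then count y ∈ F_13 with y² ≡ rhs.
  x = 0: rhs = 11, matching y values: none (0 points).
  x = 1: rhs = 1, matching y values: 1, 12 (2 points).
  x = 2: rhs = 10, matching y values: 6, 7 (2 points).
  x = 3: rhs = 5, matching y values: none (0 points).
  x = 4: rhs = 5, matching y values: none (0 points).
  x = 5: rhs = 3, matching y values: 4, 9 (2 points).
  x = 6: rhs = 5, matching y values: none (0 points).
  x = 7: rhs = 4, matching y values: 2, 11 (2 points).
  x = 8: rhs = 6, matching y values: none (0 points).
  x = 9: rhs = 4, matching y values: 2, 11 (2 points).
  x = 10: rhs = 4, matching y values: 2, 11 (2 points).
  x = 11: rhs = 12, matching y values: 5, 8 (2 points).
  x = 12: rhs = 8, matching y values: none (0 points).
Total affine count: 14.
Full point count |E(F_13)| = 14 + 1 = 15.
Hasse bound: |15 − (13+1)| = |1| = 1 ≤ 2√13 ≈ 7.2111 ✓.


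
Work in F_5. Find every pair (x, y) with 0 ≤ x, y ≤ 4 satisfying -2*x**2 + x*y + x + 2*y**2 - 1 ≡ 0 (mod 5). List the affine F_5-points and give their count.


Affine F_5-points: {(2, 2)}; count = 1.

For each of the 25 pairs (x, y) ∈ F_5², evaluate f(x, y) mod 5. Record the zeros.
  x = 0: [0↦4, 1↦1, 2↦2, 3↦2, 4↦1]  zeros at y ∈ ∅
  x = 1: [0↦3, 1↦1, 2↦3, 3↦4, 4↦4]  zeros at y ∈ ∅
  x = 2: [0↦3, 1↦2, 2↦0, 3↦2, 4↦3]  zeros at y ∈ {2}
  x = 3: [0↦4, 1↦4, 2↦3, 3↦1, 4↦3]  zeros at y ∈ ∅
  x = 4: [0↦1, 1↦2, 2↦2, 3↦1, 4↦4]  zeros at y ∈ ∅
Collecting zeros: affine points = {(2, 2)}.
Total count |C(F_5)_aff| = 1.


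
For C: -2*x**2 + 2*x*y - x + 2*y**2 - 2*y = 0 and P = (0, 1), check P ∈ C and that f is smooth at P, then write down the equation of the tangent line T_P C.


Tangent line at P: x + 2*y - 2 = 0.

Step 1: f(0, 1) = 0, so P lies on C.
Step 2: partial derivatives
  f_x(x, y) = -4*x + 2*y - 1, f_y(x, y) = 2*x + 4*y - 2.
  f_x(P) = 1, f_y(P) = 2 (gradient nonzero, so P is smooth).
Step 3: tangent line at P: 1·(x − 0) + 2·(y − 1) = 0.
Expanding: x + 2*y - 2 = 0.


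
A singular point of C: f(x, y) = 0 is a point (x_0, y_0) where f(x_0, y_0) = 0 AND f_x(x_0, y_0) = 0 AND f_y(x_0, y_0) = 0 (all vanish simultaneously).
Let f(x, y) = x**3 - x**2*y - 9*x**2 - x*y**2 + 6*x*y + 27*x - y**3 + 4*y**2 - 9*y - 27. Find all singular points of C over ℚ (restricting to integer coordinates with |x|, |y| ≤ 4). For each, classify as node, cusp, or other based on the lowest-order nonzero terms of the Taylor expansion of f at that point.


Singular points: {(3, 0)}; classification: cusp.

Compute partial derivatives:
  f_x = 3*x**2 - 2*x*y - 18*x - y**2 + 6*y + 27.
  f_y = -x**2 - 2*x*y + 6*x - 3*y**2 + 8*y - 9.
Scan x_0 ∈ {−4, ..., 4}. For each x_0, f_y(x_0, y) is a polynomial in y; find its integer roots y ∈ {−4, ..., 4}, then test f_x and f at those candidates.
  x = -4: f_y(-4, y) = -3*y**2 + 16*y - 49; no integer root y with |y| ≤ 4.
  x = -3: f_y(-3, y) = -3*y**2 + 14*y - 36; no integer root y with |y| ≤ 4.
  x = -2: f_y(-2, y) = -3*y**2 + 12*y - 25; no integer root y with |y| ≤ 4.
  x = -1: f_y(-1, y) = -3*y**2 + 10*y - 16; no integer root y with |y| ≤ 4.
  x = 0: f_y(0, y) = -3*y**2 + 8*y - 9; no integer root y with |y| ≤ 4.
  x = 1: f_y(1, y) = -3*y**2 + 6*y - 4; no integer root y with |y| ≤ 4.
  x = 2: f_y(2, y) = -3*y**2 + 4*y - 1; vanishes at y ∈ {1}. (2, 1): f_x = 4 ≠ 0.
  x = 3: f_y(3, y) = -3*y**2 + 2*y; vanishes at y ∈ {0}. (3, 0): f_x = 0, f = 0 — SINGULAR.
  x = 4: f_y(4, y) = -3*y**2 - 1; no integer root y with |y| ≤ 4.
Only singular point on the grid: (3, 0).
Classify: substitute x = 3 + u, y = 0 + v and expand: f = u**3 - u**2*v - u*v**2 - v**3 + v**2.
No constant or linear terms (consistent with a singular point). Quadratic part: v**2. Cubic part: u**3 - u**2*v - u*v**2 - v**3.
The quadratic part v**2 is a perfect square, so there is a single (double) tangent line v = 0, i.e. y = 0. Restricting the cubic part to that line (v = 0) leaves u**3 ≠ 0, so f is not divisible by v and the branch is v² ≈ -u**3 to lowest order — this is a cusp.
Classification: cusp.


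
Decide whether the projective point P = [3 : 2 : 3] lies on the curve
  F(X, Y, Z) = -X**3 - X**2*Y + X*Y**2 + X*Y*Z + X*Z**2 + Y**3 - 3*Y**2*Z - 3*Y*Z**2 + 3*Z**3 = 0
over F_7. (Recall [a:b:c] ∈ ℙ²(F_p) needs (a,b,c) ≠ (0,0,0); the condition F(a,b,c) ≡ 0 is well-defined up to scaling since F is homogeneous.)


F(3,2,3) ≡ 4 (mod 7); P is NOT on the curve.

Evaluate F(3, 2, 3) term-by-term (mod 7).
  -X**3 ↦ -1·27·1·1 = -27
  -X**2*Y ↦ -1·9·2·1 = -18
  X*Y**2 ↦ 1·3·4·1 = 12
  X*Y*Z ↦ 1·3·2·3 = 18
  X*Z**2 ↦ 1·3·1·9 = 27
  Y**3 ↦ 1·1·8·1 = 8
  -3*Y**2*Z ↦ -3·1·4·3 = -36
  -3*Y*Z**2 ↦ -3·1·2·9 = -54
  3*Z**3 ↦ 3·1·1·27 = 81
Sum: F(3, 2, 3) = (-27) + (-18) + (12) + (18) + (27) + (8) + (-36) + (-54) + (81) = 11.
Reducing mod 7: 11 ≡ 4 (mod 7).
Since F(a, b, c) ≡ 4 ≠ 0 (mod 7), P does NOT lie on the curve.


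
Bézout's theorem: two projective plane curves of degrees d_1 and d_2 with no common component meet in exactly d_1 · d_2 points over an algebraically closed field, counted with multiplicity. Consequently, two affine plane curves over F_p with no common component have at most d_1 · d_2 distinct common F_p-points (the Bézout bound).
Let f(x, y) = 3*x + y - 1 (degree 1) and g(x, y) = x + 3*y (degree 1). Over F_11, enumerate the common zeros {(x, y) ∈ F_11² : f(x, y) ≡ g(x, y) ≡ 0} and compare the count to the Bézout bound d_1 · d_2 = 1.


Common zeros: {(10, 4)}; count = 1; Bézout bound = 1.

deg(f) = 1, deg(g) = 1, so Bézout bound = 1.
Scan x ∈ F_11. For each x, list the y ∈ F_11 with f(x, y) ≡ 0 and those with g(x, y) ≡ 0 (mod 11); the common zeros in that column are the intersection.
  x = 0: f ≡ 0 at y ∈ {1}; g ≡ 0 at y ∈ {0}; common: ∅.
  x = 1: f ≡ 0 at y ∈ {9}; g ≡ 0 at y ∈ {7}; common: ∅.
  x = 2: f ≡ 0 at y ∈ {6}; g ≡ 0 at y ∈ {3}; common: ∅.
  x = 3: f ≡ 0 at y ∈ {3}; g ≡ 0 at y ∈ {10}; common: ∅.
  x = 4: f ≡ 0 at y ∈ {0}; g ≡ 0 at y ∈ {6}; common: ∅.
  x = 5: f ≡ 0 at y ∈ {8}; g ≡ 0 at y ∈ {2}; common: ∅.
  x = 6: f ≡ 0 at y ∈ {5}; g ≡ 0 at y ∈ {9}; common: ∅.
  x = 7: f ≡ 0 at y ∈ {2}; g ≡ 0 at y ∈ {5}; common: ∅.
  x = 8: f ≡ 0 at y ∈ {10}; g ≡ 0 at y ∈ {1}; common: ∅.
  x = 9: f ≡ 0 at y ∈ {7}; g ≡ 0 at y ∈ {8}; common: ∅.
  x = 10: f ≡ 0 at y ∈ {4}; g ≡ 0 at y ∈ {4}; common: {4}.
Collecting: common zeros = {(10, 4)}, so the count is 1.
Comparison with the Bézout bound: 1 ≤ 1 = deg(f)·deg(g), as expected for curves with no common component (the bound is attained).


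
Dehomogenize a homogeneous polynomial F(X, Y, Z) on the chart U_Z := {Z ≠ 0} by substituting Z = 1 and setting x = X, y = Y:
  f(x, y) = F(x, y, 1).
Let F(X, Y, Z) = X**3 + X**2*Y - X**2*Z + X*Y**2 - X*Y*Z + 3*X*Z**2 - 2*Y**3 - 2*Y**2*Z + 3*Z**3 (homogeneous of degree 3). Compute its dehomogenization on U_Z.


f(x, y) = x**3 + x**2*y - x**2 + x*y**2 - x*y + 3*x - 2*y**3 - 2*y**2 + 3

On U_Z we set Z = 1. Each monomial c·X^i·Y^j·Z^k in F becomes c·x^i·y^j·1^k = c·x^i·y^j.
Substituting Z = 1: F(X, Y, 1) = x**3 + x**2*y - x**2 + x*y**2 - x*y + 3*x - 2*y**3 - 2*y**2 + 3.
Note: deg(f) ≤ deg(F) = 3; strict inequality happens when F is divisible by Z (lost terms).


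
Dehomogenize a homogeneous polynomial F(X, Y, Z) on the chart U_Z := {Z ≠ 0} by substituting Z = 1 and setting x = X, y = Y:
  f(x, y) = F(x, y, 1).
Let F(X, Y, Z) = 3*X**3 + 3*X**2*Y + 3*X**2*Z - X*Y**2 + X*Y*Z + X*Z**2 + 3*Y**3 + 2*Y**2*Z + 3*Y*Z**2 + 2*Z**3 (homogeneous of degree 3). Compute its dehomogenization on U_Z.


f(x, y) = 3*x**3 + 3*x**2*y + 3*x**2 - x*y**2 + x*y + x + 3*y**3 + 2*y**2 + 3*y + 2

On U_Z we set Z = 1. Each monomial c·X^i·Y^j·Z^k in F becomes c·x^i·y^j·1^k = c·x^i·y^j.
Substituting Z = 1: F(X, Y, 1) = 3*x**3 + 3*x**2*y + 3*x**2 - x*y**2 + x*y + x + 3*y**3 + 2*y**2 + 3*y + 2.
Note: deg(f) ≤ deg(F) = 3; strict inequality happens when F is divisible by Z (lost terms).


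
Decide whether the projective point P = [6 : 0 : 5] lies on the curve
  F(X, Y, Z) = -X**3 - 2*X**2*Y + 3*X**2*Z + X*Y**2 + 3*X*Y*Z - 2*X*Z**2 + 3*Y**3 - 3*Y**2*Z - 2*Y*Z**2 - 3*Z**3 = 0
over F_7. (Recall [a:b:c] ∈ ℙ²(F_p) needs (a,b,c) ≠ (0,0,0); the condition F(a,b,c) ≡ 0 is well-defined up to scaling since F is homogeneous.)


F(6,0,5) ≡ 6 (mod 7); P is NOT on the curve.

Evaluate F(6, 0, 5) term-by-term (mod 7).
  -X**3 ↦ -1·216·1·1 = -216
  -2*X**2*Y ↦ -2·36·0·1 = 0
  3*X**2*Z ↦ 3·36·1·5 = 540
  X*Y**2 ↦ 1·6·0·1 = 0
  3*X*Y*Z ↦ 3·6·0·5 = 0
  -2*X*Z**2 ↦ -2·6·1·25 = -300
  3*Y**3 ↦ 3·1·0·1 = 0
  -3*Y**2*Z ↦ -3·1·0·5 = 0
  -2*Y*Z**2 ↦ -2·1·0·25 = 0
  -3*Z**3 ↦ -3·1·1·125 = -375
Sum: F(6, 0, 5) = (-216) + (0) + (540) + (0) + (0) + (-300) + (0) + (0) + (0) + (-375) = -351.
Reducing mod 7: -351 ≡ 6 (mod 7).
Since F(a, b, c) ≡ 6 ≠ 0 (mod 7), P does NOT lie on the curve.


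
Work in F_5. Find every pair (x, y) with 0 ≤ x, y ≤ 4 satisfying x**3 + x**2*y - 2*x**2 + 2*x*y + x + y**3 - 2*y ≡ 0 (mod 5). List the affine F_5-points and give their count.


Affine F_5-points: {(0, 0), (1, 0), (1, 2), (1, 3), (2, 4)}; count = 5.

For each of the 25 pairs (x, y) ∈ F_5², evaluate f(x, y) mod 5. Record the zeros.
  x = 0: [0↦0, 1↦4, 2↦4, 3↦1, 4↦1]  zeros at y ∈ {0}
  x = 1: [0↦0, 1↦2, 2↦0, 3↦0, 4↦3]  zeros at y ∈ {0, 2, 3}
  x = 2: [0↦2, 1↦4, 2↦2, 3↦2, 4↦0]  zeros at y ∈ {4}
  x = 3: [0↦2, 1↦1, 2↦1, 3↦3, 4↦3]  zeros at y ∈ ∅
  x = 4: [0↦1, 1↦4, 2↦3, 3↦4, 4↦3]  zeros at y ∈ ∅
Collecting zeros: affine points = {(0, 0), (1, 0), (1, 2), (1, 3), (2, 4)}.
Total count |C(F_5)_aff| = 5.


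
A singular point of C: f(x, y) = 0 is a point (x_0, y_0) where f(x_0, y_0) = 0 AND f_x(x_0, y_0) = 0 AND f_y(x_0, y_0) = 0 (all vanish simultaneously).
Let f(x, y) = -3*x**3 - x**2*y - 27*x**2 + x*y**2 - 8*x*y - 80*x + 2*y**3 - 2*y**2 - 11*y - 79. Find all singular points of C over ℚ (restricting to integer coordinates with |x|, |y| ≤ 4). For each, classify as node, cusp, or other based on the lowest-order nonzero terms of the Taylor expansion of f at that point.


Singular points: {(-3, 1)}; classification: node.

Compute partial derivatives:
  f_x = -9*x**2 - 2*x*y - 54*x + y**2 - 8*y - 80.
  f_y = -x**2 + 2*x*y - 8*x + 6*y**2 - 4*y - 11.
Scan x_0 ∈ {−4, ..., 4}. For each x_0, f_y(x_0, y) is a polynomial in y; find its integer roots y ∈ {−4, ..., 4}, then test f_x and f at those candidates.
  x = -4: f_y(-4, y) = 6*y**2 - 12*y + 5; no integer root y with |y| ≤ 4.
  x = -3: f_y(-3, y) = 6*y**2 - 10*y + 4; vanishes at y ∈ {1}. (-3, 1): f_x = 0, f = 0 — SINGULAR.
  x = -2: f_y(-2, y) = 6*y**2 - 8*y + 1; no integer root y with |y| ≤ 4.
  x = -1: f_y(-1, y) = 6*y**2 - 6*y - 4; no integer root y with |y| ≤ 4.
  x = 0: f_y(0, y) = 6*y**2 - 4*y - 11; no integer root y with |y| ≤ 4.
  x = 1: f_y(1, y) = 6*y**2 - 2*y - 20; vanishes at y ∈ {2}. (1, 2): f_x = -159 ≠ 0.
  x = 2: f_y(2, y) = 6*y**2 - 31; no integer root y with |y| ≤ 4.
  x = 3: f_y(3, y) = 6*y**2 + 2*y - 44; no integer root y with |y| ≤ 4.
  x = 4: f_y(4, y) = 6*y**2 + 4*y - 59; no integer root y with |y| ≤ 4.
Only singular point on the grid: (-3, 1).
Classify: substitute x = -3 + u, y = 1 + v and expand: f = -3*u**3 - u**2*v - u**2 + u*v**2 + 2*v**3 + v**2.
No constant or linear terms (consistent with a singular point). Quadratic part: -u**2 + v**2. Cubic part: -3*u**3 - u**2*v + u*v**2 + 2*v**3.
The quadratic part v**2 - u**2 = (v − u)(v + u) splits into two distinct linear factors, so there are two distinct tangent lines y − 1 = ±(x − -3) — this is a node (ordinary double point).
Classification: node.


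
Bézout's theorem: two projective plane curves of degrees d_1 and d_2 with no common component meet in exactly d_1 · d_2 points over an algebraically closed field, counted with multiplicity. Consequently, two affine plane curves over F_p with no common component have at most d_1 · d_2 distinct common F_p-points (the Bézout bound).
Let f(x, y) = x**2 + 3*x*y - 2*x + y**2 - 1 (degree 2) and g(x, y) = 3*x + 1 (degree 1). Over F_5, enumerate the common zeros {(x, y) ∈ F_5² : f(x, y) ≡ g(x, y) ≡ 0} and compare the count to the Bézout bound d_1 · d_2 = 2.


Common zeros: ∅; count = 0; Bézout bound = 2.

deg(f) = 2, deg(g) = 1, so Bézout bound = 2.
Scan x ∈ F_5. For each x, list the y ∈ F_5 with f(x, y) ≡ 0 and those with g(x, y) ≡ 0 (mod 5); the common zeros in that column are the intersection.
  x = 0: f ≡ 0 at y ∈ {1, 4}; g ≡ 0 at y ∈ ∅; common: ∅.
  x = 1: f ≡ 0 at y ∈ ∅; g ≡ 0 at y ∈ ∅; common: ∅.
  x = 2: f ≡ 0 at y ∈ {2}; g ≡ 0 at y ∈ ∅; common: ∅.
  x = 3: f ≡ 0 at y ∈ ∅; g ≡ 0 at y ∈ {0, 1, 2, 3, 4}; common: ∅.
  x = 4: f ≡ 0 at y ∈ {1, 2}; g ≡ 0 at y ∈ ∅; common: ∅.
Collecting: common zeros = ∅, so the count is 0.
Comparison with the Bézout bound: 0 ≤ 2 = deg(f)·deg(g), as expected for curves with no common component (the affine F_5-count falls short of the bound because intersections may lie at infinity, over extension fields, or carry multiplicity).


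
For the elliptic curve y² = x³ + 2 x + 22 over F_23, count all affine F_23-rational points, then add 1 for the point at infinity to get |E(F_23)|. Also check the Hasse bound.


Affine points = {(1, 5), (1, 18), (3, 3), (3, 20), (4, 5), (4, 18), (11, 8), (11, 15), (12, 7), (12, 16), (15, 0), (17, 1), (17, 22), (18, 5), (18, 18), (20, 9), (20, 14)}; affine count = 17; |E(F_23)| = 18.

Discriminant check: Δ ∝ 4a³ + 27b² = 4·2³ + 27·22² = 4·8 + 27·484 ≡ 13 (mod 23). Nonzero ⇒ E is nonsingular.
For each x ∈ F_23, compute rhs = x³ + 2·x + 22 mod 23, then count y ∈ F_23 with y² ≡ rhs.
  x = 0: rhs = 22, matching y values: none (0 points).
  x = 1: rhs = 2, matching y values: 5, 18 (2 points).
  x = 2: rhs = 11, matching y values: none (0 points).
  x = 3: rhs = 9, matching y values: 3, 20 (2 points).
  x = 4: rhs = 2, matching y values: 5, 18 (2 points).
  x = 5: rhs = 19, matching y values: none (0 points).
  x = 6: rhs = 20, matching y values: none (0 points).
  x = 7: rhs = 11, matching y values: none (0 points).
  x = 8: rhs = 21, matching y values: none (0 points).
  x = 9: rhs = 10, matching y values: none (0 points).
  x = 10: rhs = 7, matching y values: none (0 points).
  x = 11: rhs = 18, matching y values: 8, 15 (2 points).
  x = 12: rhs = 3, matching y values: 7, 16 (2 points).
  x = 13: rhs = 14, matching y values: none (0 points).
  x = 14: rhs = 11, matching y values: none (0 points).
  x = 15: rhs = 0, matching y values: 0 (1 points).
  x = 16: rhs = 10, matching y values: none (0 points).
  x = 17: rhs = 1, matching y values: 1, 22 (2 points).
  x = 18: rhs = 2, matching y values: 5, 18 (2 points).
  x = 19: rhs = 19, matching y values: none (0 points).
  x = 20: rhs = 12, matching y values: 9, 14 (2 points).
  x = 21: rhs = 10, matching y values: none (0 points).
  x = 22: rhs = 19, matching y values: none (0 points).
Total affine count: 17.
Full point count |E(F_23)| = 17 + 1 = 18.
Hasse bound: |18 − (23+1)| = |-6| = 6 ≤ 2√23 ≈ 9.5917 ✓.


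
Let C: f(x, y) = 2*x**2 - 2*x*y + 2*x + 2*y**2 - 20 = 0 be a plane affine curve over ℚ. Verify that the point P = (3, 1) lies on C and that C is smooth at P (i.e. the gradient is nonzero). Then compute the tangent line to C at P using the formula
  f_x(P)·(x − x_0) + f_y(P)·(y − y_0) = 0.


Tangent line at P: 12*x - 2*y - 34 = 0.

Step 1: f(3, 1) = 0, so P lies on C.
Step 2: partial derivatives
  f_x(x, y) = 4*x - 2*y + 2, f_y(x, y) = -2*x + 4*y.
  f_x(P) = 12, f_y(P) = -2 (gradient nonzero, so P is smooth).
Step 3: tangent line at P: 12·(x − 3) + -2·(y − 1) = 0.
Expanding: 12*x - 2*y - 34 = 0.


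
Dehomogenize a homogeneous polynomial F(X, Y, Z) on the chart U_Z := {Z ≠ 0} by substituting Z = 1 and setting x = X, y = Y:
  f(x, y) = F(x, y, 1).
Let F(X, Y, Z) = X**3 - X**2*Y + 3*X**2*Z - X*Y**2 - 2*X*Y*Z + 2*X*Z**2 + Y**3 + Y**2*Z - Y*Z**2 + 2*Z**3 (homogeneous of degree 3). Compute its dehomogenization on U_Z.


f(x, y) = x**3 - x**2*y + 3*x**2 - x*y**2 - 2*x*y + 2*x + y**3 + y**2 - y + 2

On U_Z we set Z = 1. Each monomial c·X^i·Y^j·Z^k in F becomes c·x^i·y^j·1^k = c·x^i·y^j.
Substituting Z = 1: F(X, Y, 1) = x**3 - x**2*y + 3*x**2 - x*y**2 - 2*x*y + 2*x + y**3 + y**2 - y + 2.
Note: deg(f) ≤ deg(F) = 3; strict inequality happens when F is divisible by Z (lost terms).
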